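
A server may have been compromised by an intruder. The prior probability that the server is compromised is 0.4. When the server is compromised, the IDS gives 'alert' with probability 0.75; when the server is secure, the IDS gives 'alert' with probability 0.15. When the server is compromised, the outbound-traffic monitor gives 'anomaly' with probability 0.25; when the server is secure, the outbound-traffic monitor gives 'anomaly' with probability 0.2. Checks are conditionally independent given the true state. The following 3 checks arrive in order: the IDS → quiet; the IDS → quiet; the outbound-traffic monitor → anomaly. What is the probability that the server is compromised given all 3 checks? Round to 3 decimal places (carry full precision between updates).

After the IDS='quiet': P(compromised) = 0.25·0.4000 / (0.25·0.4000 + 0.85·0.6000) ≈ 0.1639
After the IDS='quiet': P(compromised) = 0.25·0.1639 / (0.25·0.1639 + 0.85·0.8361) ≈ 0.0545
After the outbound-traffic monitor='anomaly': P(compromised) = 0.25·0.0545 / (0.25·0.0545 + 0.2·0.9455) ≈ 0.0672

0.067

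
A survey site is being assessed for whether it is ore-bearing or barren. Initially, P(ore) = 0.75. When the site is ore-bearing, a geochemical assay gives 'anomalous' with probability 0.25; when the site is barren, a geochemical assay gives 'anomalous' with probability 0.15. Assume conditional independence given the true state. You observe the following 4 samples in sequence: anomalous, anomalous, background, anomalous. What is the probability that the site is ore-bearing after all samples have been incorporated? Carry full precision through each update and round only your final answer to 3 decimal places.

0.925

After 'anomalous': P(ore) = 0.25·0.7500 / (0.25·0.7500 + 0.15·0.2500) ≈ 0.8333
After 'anomalous': P(ore) = 0.25·0.8333 / (0.25·0.8333 + 0.15·0.1667) ≈ 0.8929
After 'background': P(ore) = 0.75·0.8929 / (0.75·0.8929 + 0.85·0.1071) ≈ 0.8803
After 'anomalous': P(ore) = 0.25·0.8803 / (0.25·0.8803 + 0.15·0.1197) ≈ 0.9246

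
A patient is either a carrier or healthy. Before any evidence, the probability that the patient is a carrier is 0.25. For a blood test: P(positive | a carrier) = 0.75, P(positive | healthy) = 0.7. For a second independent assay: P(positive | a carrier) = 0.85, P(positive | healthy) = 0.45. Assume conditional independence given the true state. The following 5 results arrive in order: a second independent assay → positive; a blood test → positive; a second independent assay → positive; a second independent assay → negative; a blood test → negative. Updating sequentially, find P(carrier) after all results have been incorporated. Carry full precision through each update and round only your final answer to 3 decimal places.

0.225

Apply Bayes' rule sequentially, carrying P(carrier) forward.
After a second independent assay='positive': P(carrier) = 0.85·0.2500 / (0.85·0.2500 + 0.45·0.7500) ≈ 0.3864
After a blood test='positive': P(carrier) = 0.75·0.3864 / (0.75·0.3864 + 0.7·0.6136) ≈ 0.4028
After a second independent assay='positive': P(carrier) = 0.85·0.4028 / (0.85·0.4028 + 0.45·0.5972) ≈ 0.5603
After a second independent assay='negative': P(carrier) = 0.15·0.5603 / (0.15·0.5603 + 0.55·0.4397) ≈ 0.2579
After a blood test='negative': P(carrier) = 0.25·0.2579 / (0.25·0.2579 + 0.3·0.7421) ≈ 0.2246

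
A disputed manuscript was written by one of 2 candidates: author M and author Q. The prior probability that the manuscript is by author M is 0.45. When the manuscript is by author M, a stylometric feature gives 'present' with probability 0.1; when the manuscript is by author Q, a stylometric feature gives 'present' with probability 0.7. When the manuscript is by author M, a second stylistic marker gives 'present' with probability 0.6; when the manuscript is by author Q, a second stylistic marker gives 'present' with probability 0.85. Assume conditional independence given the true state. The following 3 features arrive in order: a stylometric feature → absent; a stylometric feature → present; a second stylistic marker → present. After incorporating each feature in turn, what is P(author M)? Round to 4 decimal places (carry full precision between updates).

After a stylometric feature='absent': P(author M) = 0.9·0.4500 / (0.9·0.4500 + 0.3·0.5500) ≈ 0.7105
After a stylometric feature='present': P(author M) = 0.1·0.7105 / (0.1·0.7105 + 0.7·0.2895) ≈ 0.2596
After a second stylistic marker='present': P(author M) = 0.6·0.2596 / (0.6·0.2596 + 0.85·0.7404) ≈ 0.1984

0.1984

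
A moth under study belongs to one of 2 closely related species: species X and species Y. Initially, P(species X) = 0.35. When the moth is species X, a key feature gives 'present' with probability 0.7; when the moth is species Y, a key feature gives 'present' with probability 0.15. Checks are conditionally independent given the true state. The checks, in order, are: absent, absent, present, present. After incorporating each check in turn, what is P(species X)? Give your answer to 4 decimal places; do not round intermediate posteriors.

0.5936

After 'absent': P(species X) = 0.3·0.3500 / (0.3·0.3500 + 0.85·0.6500) ≈ 0.1597
After 'absent': P(species X) = 0.3·0.1597 / (0.3·0.1597 + 0.85·0.8403) ≈ 0.0629
After 'present': P(species X) = 0.7·0.0629 / (0.7·0.0629 + 0.15·0.9371) ≈ 0.2384
After 'present': P(species X) = 0.7·0.2384 / (0.7·0.2384 + 0.15·0.7616) ≈ 0.5936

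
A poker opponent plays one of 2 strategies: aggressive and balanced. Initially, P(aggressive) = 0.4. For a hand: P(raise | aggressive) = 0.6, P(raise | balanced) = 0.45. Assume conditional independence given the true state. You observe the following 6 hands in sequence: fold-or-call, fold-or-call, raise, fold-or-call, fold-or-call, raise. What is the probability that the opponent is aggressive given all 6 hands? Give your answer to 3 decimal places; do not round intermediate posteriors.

After 'fold-or-call': P(aggressive) = 0.4·0.4000 / (0.4·0.4000 + 0.55·0.6000) ≈ 0.3265
After 'fold-or-call': P(aggressive) = 0.4·0.3265 / (0.4·0.3265 + 0.55·0.6735) ≈ 0.2607
After 'raise': P(aggressive) = 0.6·0.2607 / (0.6·0.2607 + 0.45·0.7393) ≈ 0.3198
After 'fold-or-call': P(aggressive) = 0.4·0.3198 / (0.4·0.3198 + 0.55·0.6802) ≈ 0.2548
After 'fold-or-call': P(aggressive) = 0.4·0.2548 / (0.4·0.2548 + 0.55·0.7452) ≈ 0.1992
After 'raise': P(aggressive) = 0.6·0.1992 / (0.6·0.1992 + 0.45·0.8008) ≈ 0.2490

0.249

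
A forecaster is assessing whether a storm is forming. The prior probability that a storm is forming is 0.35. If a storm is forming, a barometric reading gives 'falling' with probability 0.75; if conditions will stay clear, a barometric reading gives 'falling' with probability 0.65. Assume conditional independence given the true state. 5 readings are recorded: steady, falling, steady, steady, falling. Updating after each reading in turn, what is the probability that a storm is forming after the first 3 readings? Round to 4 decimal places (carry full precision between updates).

After 'steady': P(storm) = 0.25·0.3500 / (0.25·0.3500 + 0.35·0.6500) ≈ 0.2778
After 'falling': P(storm) = 0.75·0.2778 / (0.75·0.2778 + 0.65·0.7222) ≈ 0.3074
After 'steady': P(storm) = 0.25·0.3074 / (0.25·0.3074 + 0.35·0.6926) ≈ 0.2407

0.2407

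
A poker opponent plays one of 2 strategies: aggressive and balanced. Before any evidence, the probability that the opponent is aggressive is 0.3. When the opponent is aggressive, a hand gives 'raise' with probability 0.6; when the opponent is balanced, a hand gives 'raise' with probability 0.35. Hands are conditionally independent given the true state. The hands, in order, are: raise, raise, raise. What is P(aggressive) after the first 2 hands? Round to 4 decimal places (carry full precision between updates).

After 'raise': P(aggressive) = 0.6·0.3000 / (0.6·0.3000 + 0.35·0.7000) ≈ 0.4235
After 'raise': P(aggressive) = 0.6·0.4235 / (0.6·0.4235 + 0.35·0.5765) ≈ 0.5574

0.5574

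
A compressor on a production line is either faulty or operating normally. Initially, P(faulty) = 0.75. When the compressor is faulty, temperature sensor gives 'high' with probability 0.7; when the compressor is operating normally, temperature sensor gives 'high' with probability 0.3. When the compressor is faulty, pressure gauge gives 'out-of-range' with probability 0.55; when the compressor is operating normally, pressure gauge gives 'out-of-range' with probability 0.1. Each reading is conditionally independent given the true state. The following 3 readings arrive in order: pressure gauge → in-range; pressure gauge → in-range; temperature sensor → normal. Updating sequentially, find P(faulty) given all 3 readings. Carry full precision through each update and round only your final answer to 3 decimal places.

Each posterior becomes the prior for the next update.
After pressure gauge='in-range': P(faulty) = 0.45·0.7500 / (0.45·0.7500 + 0.9·0.2500) ≈ 0.6000
After pressure gauge='in-range': P(faulty) = 0.45·0.6000 / (0.45·0.6000 + 0.9·0.4000) ≈ 0.4286
After temperature sensor='normal': P(faulty) = 0.3·0.4286 / (0.3·0.4286 + 0.7·0.5714) ≈ 0.2432

0.243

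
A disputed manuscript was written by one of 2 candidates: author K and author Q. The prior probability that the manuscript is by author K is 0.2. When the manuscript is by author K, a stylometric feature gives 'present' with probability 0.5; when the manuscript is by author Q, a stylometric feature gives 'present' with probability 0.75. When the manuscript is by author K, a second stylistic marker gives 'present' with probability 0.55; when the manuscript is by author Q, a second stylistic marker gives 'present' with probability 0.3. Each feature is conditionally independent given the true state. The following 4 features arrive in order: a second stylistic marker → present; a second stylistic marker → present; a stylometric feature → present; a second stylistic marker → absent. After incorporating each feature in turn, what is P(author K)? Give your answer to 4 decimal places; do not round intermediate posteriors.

0.2648

After a second stylistic marker='present': P(author K) = 0.55·0.2000 / (0.55·0.2000 + 0.3·0.8000) ≈ 0.3143
After a second stylistic marker='present': P(author K) = 0.55·0.3143 / (0.55·0.3143 + 0.3·0.6857) ≈ 0.4566
After a stylometric feature='present': P(author K) = 0.5·0.4566 / (0.5·0.4566 + 0.75·0.5434) ≈ 0.3591
After a second stylistic marker='absent': P(author K) = 0.45·0.3591 / (0.45·0.3591 + 0.7·0.6409) ≈ 0.2648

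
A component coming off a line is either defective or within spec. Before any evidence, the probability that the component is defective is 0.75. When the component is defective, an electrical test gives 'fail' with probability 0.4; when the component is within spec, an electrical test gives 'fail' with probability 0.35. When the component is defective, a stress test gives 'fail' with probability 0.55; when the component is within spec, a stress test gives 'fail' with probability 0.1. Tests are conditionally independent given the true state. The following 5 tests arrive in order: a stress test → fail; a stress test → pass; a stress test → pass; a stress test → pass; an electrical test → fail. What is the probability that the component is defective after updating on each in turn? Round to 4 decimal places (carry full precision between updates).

Each posterior becomes the prior for the next update.
After a stress test='fail': P(defective) = 0.55·0.7500 / (0.55·0.7500 + 0.1·0.2500) ≈ 0.9429
After a stress test='pass': P(defective) = 0.45·0.9429 / (0.45·0.9429 + 0.9·0.0571) ≈ 0.8919
After a stress test='pass': P(defective) = 0.45·0.8919 / (0.45·0.8919 + 0.9·0.1081) ≈ 0.8049
After a stress test='pass': P(defective) = 0.45·0.8049 / (0.45·0.8049 + 0.9·0.1951) ≈ 0.6735
After an electrical test='fail': P(defective) = 0.4·0.6735 / (0.4·0.6735 + 0.35·0.3265) ≈ 0.7021

0.7021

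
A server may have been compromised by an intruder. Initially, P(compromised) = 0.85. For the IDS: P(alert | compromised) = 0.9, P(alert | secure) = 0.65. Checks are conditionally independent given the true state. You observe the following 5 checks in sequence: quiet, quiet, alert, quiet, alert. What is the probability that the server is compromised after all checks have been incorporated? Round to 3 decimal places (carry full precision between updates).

0.202

After 'quiet': P(compromised) = 0.1·0.8500 / (0.1·0.8500 + 0.35·0.1500) ≈ 0.6182
After 'quiet': P(compromised) = 0.1·0.6182 / (0.1·0.6182 + 0.35·0.3818) ≈ 0.3163
After 'alert': P(compromised) = 0.9·0.3163 / (0.9·0.3163 + 0.65·0.6837) ≈ 0.3904
After 'quiet': P(compromised) = 0.1·0.3904 / (0.1·0.3904 + 0.35·0.6096) ≈ 0.1547
After 'alert': P(compromised) = 0.9·0.1547 / (0.9·0.1547 + 0.65·0.8453) ≈ 0.2022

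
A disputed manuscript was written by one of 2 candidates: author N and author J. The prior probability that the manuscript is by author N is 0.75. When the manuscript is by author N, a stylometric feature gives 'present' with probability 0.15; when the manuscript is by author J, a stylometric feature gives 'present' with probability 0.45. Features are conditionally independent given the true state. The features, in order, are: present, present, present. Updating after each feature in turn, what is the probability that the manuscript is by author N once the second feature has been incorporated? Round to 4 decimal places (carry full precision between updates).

Apply Bayes' rule sequentially, carrying P(author N) forward.
After 'present': P(author N) = 0.15·0.7500 / (0.15·0.7500 + 0.45·0.2500) ≈ 0.5000
After 'present': P(author N) = 0.15·0.5000 / (0.15·0.5000 + 0.45·0.5000) ≈ 0.2500

0.2500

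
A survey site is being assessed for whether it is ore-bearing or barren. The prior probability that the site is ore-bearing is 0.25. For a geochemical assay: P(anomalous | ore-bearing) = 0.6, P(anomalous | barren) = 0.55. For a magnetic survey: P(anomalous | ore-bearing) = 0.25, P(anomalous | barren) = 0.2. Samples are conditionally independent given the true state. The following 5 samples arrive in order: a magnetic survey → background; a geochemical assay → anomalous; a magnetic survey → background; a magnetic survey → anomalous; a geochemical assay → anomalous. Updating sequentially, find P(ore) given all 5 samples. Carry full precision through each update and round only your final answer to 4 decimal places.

Each posterior becomes the prior for the next update.
After a magnetic survey='background': P(ore) = 0.75·0.2500 / (0.75·0.2500 + 0.8·0.7500) ≈ 0.2381
After a geochemical assay='anomalous': P(ore) = 0.6·0.2381 / (0.6·0.2381 + 0.55·0.7619) ≈ 0.2542
After a magnetic survey='background': P(ore) = 0.75·0.2542 / (0.75·0.2542 + 0.8·0.7458) ≈ 0.2422
After a magnetic survey='anomalous': P(ore) = 0.25·0.2422 / (0.25·0.2422 + 0.2·0.7578) ≈ 0.2855
After a geochemical assay='anomalous': P(ore) = 0.6·0.2855 / (0.6·0.2855 + 0.55·0.7145) ≈ 0.3035

0.3035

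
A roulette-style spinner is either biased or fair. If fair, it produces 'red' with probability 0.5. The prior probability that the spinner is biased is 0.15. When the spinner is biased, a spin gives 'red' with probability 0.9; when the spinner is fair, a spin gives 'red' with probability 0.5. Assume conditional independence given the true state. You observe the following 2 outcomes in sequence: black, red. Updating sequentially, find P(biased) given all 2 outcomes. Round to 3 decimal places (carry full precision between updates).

0.060

Each posterior becomes the prior for the next update.
After 'black': P(biased) = 0.1·0.1500 / (0.1·0.1500 + 0.5·0.8500) ≈ 0.0341
After 'red': P(biased) = 0.9·0.0341 / (0.9·0.0341 + 0.5·0.9659) ≈ 0.0597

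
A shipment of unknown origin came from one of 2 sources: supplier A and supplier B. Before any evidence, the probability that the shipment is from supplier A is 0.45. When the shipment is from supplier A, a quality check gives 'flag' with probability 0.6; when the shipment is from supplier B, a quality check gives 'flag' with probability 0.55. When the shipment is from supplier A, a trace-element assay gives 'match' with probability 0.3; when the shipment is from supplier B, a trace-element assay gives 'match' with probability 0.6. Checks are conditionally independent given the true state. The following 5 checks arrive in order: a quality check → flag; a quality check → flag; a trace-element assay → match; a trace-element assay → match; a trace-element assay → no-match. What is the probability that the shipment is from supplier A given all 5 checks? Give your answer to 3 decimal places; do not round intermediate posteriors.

Each posterior becomes the prior for the next update.
After a quality check='flag': P(supplier A) = 0.6·0.4500 / (0.6·0.4500 + 0.55·0.5500) ≈ 0.4716
After a quality check='flag': P(supplier A) = 0.6·0.4716 / (0.6·0.4716 + 0.55·0.5284) ≈ 0.4933
After a trace-element assay='match': P(supplier A) = 0.3·0.4933 / (0.3·0.4933 + 0.6·0.5067) ≈ 0.3274
After a trace-element assay='match': P(supplier A) = 0.3·0.3274 / (0.3·0.3274 + 0.6·0.6726) ≈ 0.1958
After a trace-element assay='no-match': P(supplier A) = 0.7·0.1958 / (0.7·0.1958 + 0.4·0.8042) ≈ 0.2987

0.299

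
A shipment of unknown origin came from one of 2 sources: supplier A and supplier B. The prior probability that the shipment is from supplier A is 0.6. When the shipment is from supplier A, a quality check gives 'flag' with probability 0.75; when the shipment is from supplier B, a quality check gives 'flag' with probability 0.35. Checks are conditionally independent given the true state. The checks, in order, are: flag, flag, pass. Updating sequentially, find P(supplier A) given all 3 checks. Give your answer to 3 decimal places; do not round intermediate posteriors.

After 'flag': P(supplier A) = 0.75·0.6000 / (0.75·0.6000 + 0.35·0.4000) ≈ 0.7627
After 'flag': P(supplier A) = 0.75·0.7627 / (0.75·0.7627 + 0.35·0.2373) ≈ 0.8732
After 'pass': P(supplier A) = 0.25·0.8732 / (0.25·0.8732 + 0.65·0.1268) ≈ 0.7260

0.726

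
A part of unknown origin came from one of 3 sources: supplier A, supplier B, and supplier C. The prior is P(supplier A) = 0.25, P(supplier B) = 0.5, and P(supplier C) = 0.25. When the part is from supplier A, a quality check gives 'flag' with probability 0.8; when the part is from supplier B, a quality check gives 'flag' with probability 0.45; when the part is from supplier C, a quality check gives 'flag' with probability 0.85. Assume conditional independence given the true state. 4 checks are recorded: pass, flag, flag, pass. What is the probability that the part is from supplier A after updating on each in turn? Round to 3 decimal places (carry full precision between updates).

After 'pass': normaliser = 0.2·0.2500 + 0.55·0.5000 + 0.15·0.2500; P(supplier A) ≈ 0.1379, P(supplier B) ≈ 0.7586, P(supplier C) ≈ 0.1034
After 'flag': normaliser = 0.8·0.1379 + 0.45·0.7586 + 0.85·0.1034; P(supplier A) ≈ 0.2045, P(supplier B) ≈ 0.6326, P(supplier C) ≈ 0.1629
After 'flag': normaliser = 0.8·0.2045 + 0.45·0.6326 + 0.85·0.1629; P(supplier A) ≈ 0.2788, P(supplier B) ≈ 0.4852, P(supplier C) ≈ 0.2360
After 'pass': normaliser = 0.2·0.2788 + 0.55·0.4852 + 0.15·0.2360; P(supplier A) ≈ 0.1557, P(supplier B) ≈ 0.7454, P(supplier C) ≈ 0.0989

0.156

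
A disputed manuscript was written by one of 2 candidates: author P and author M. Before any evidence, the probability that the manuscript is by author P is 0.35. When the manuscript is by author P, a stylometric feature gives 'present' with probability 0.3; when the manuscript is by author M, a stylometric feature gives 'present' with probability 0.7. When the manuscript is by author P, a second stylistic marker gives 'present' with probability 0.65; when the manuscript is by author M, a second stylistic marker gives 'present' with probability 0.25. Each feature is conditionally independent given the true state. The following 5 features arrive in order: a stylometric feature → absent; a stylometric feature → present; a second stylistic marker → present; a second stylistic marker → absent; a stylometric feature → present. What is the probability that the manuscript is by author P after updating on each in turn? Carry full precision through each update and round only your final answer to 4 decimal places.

After a stylometric feature='absent': P(author P) = 0.7·0.3500 / (0.7·0.3500 + 0.3·0.6500) ≈ 0.5568
After a stylometric feature='present': P(author P) = 0.3·0.5568 / (0.3·0.5568 + 0.7·0.4432) ≈ 0.3500
After a second stylistic marker='present': P(author P) = 0.65·0.3500 / (0.65·0.3500 + 0.25·0.6500) ≈ 0.5833
After a second stylistic marker='absent': P(author P) = 0.35·0.5833 / (0.35·0.5833 + 0.75·0.4167) ≈ 0.3952
After a stylometric feature='present': P(author P) = 0.3·0.3952 / (0.3·0.3952 + 0.7·0.6048) ≈ 0.2188

0.2188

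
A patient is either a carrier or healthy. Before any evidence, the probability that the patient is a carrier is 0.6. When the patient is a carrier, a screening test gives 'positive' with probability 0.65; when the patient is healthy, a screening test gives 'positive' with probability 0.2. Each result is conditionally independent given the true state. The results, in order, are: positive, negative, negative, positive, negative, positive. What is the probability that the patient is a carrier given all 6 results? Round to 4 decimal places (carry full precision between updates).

0.8117

After 'positive': P(carrier) = 0.65·0.6000 / (0.65·0.6000 + 0.2·0.4000) ≈ 0.8298
After 'negative': P(carrier) = 0.35·0.8298 / (0.35·0.8298 + 0.8·0.1702) ≈ 0.6808
After 'negative': P(carrier) = 0.35·0.6808 / (0.35·0.6808 + 0.8·0.3192) ≈ 0.4827
After 'positive': P(carrier) = 0.65·0.4827 / (0.65·0.4827 + 0.2·0.5173) ≈ 0.7520
After 'negative': P(carrier) = 0.35·0.7520 / (0.35·0.7520 + 0.8·0.2480) ≈ 0.5702
After 'positive': P(carrier) = 0.65·0.5702 / (0.65·0.5702 + 0.2·0.4298) ≈ 0.8117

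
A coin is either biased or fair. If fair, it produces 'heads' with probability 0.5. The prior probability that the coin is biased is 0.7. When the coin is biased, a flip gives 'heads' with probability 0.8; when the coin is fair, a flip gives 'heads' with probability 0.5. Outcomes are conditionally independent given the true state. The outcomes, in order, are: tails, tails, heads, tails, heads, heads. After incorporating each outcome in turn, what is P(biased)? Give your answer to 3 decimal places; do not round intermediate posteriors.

0.380

After 'tails': P(biased) = 0.2·0.7000 / (0.2·0.7000 + 0.5·0.3000) ≈ 0.4828
After 'tails': P(biased) = 0.2·0.4828 / (0.2·0.4828 + 0.5·0.5172) ≈ 0.2718
After 'heads': P(biased) = 0.8·0.2718 / (0.8·0.2718 + 0.5·0.7282) ≈ 0.3740
After 'tails': P(biased) = 0.2·0.3740 / (0.2·0.3740 + 0.5·0.6260) ≈ 0.1929
After 'heads': P(biased) = 0.8·0.1929 / (0.8·0.1929 + 0.5·0.8071) ≈ 0.2766
After 'heads': P(biased) = 0.8·0.2766 / (0.8·0.2766 + 0.5·0.7234) ≈ 0.3795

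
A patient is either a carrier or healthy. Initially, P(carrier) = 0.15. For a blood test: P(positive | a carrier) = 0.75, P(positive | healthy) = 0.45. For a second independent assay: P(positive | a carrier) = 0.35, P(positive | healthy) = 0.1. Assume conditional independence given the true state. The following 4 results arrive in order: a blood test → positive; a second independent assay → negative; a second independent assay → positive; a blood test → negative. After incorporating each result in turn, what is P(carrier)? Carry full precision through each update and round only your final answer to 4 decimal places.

Each posterior becomes the prior for the next update.
After a blood test='positive': P(carrier) = 0.75·0.1500 / (0.75·0.1500 + 0.45·0.8500) ≈ 0.2273
After a second independent assay='negative': P(carrier) = 0.65·0.2273 / (0.65·0.2273 + 0.9·0.7727) ≈ 0.1752
After a second independent assay='positive': P(carrier) = 0.35·0.1752 / (0.35·0.1752 + 0.1·0.8248) ≈ 0.4264
After a blood test='negative': P(carrier) = 0.25·0.4264 / (0.25·0.4264 + 0.55·0.5736) ≈ 0.2526

0.2526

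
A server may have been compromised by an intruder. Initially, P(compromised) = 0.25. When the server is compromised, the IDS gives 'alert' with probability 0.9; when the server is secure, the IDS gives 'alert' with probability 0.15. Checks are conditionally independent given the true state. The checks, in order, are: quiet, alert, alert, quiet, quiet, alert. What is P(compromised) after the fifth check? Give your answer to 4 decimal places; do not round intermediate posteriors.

0.0192

After 'quiet': P(compromised) = 0.1·0.2500 / (0.1·0.2500 + 0.85·0.7500) ≈ 0.0377
After 'alert': P(compromised) = 0.9·0.0377 / (0.9·0.0377 + 0.15·0.9623) ≈ 0.1905
After 'alert': P(compromised) = 0.9·0.1905 / (0.9·0.1905 + 0.15·0.8095) ≈ 0.5854
After 'quiet': P(compromised) = 0.1·0.5854 / (0.1·0.5854 + 0.85·0.4146) ≈ 0.1424
After 'quiet': P(compromised) = 0.1·0.1424 / (0.1·0.1424 + 0.85·0.8576) ≈ 0.0192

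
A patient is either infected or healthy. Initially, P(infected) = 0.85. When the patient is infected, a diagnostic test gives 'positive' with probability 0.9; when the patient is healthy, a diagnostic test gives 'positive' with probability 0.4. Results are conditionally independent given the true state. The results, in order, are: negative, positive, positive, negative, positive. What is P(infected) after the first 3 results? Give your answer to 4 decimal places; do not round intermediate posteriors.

After 'negative': P(infected) = 0.1·0.8500 / (0.1·0.8500 + 0.6·0.1500) ≈ 0.4857
After 'positive': P(infected) = 0.9·0.4857 / (0.9·0.4857 + 0.4·0.5143) ≈ 0.6800
After 'positive': P(infected) = 0.9·0.6800 / (0.9·0.6800 + 0.4·0.3200) ≈ 0.8270

0.8270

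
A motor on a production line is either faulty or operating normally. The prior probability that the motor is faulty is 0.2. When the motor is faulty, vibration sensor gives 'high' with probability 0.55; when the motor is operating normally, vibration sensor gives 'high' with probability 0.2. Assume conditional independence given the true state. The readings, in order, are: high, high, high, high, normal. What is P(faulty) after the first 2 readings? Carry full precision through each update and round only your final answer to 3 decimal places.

Apply Bayes' rule sequentially, carrying P(faulty) forward.
After 'high': P(faulty) = 0.55·0.2000 / (0.55·0.2000 + 0.2·0.8000) ≈ 0.4074
After 'high': P(faulty) = 0.55·0.4074 / (0.55·0.4074 + 0.2·0.5926) ≈ 0.6541

0.654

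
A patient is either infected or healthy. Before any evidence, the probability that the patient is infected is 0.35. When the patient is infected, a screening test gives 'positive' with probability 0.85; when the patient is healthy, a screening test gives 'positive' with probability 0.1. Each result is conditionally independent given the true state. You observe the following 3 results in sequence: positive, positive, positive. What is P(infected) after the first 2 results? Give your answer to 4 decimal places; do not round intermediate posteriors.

After 'positive': P(infected) = 0.85·0.3500 / (0.85·0.3500 + 0.1·0.6500) ≈ 0.8207
After 'positive': P(infected) = 0.85·0.8207 / (0.85·0.8207 + 0.1·0.1793) ≈ 0.9749

0.9749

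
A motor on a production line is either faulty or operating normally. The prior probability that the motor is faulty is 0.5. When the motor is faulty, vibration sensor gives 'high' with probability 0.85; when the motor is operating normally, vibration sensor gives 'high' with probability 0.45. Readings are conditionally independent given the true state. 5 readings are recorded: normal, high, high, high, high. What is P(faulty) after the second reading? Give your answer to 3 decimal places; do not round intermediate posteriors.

0.340

After 'normal': P(faulty) = 0.15·0.5000 / (0.15·0.5000 + 0.55·0.5000) ≈ 0.2143
After 'high': P(faulty) = 0.85·0.2143 / (0.85·0.2143 + 0.45·0.7857) ≈ 0.3400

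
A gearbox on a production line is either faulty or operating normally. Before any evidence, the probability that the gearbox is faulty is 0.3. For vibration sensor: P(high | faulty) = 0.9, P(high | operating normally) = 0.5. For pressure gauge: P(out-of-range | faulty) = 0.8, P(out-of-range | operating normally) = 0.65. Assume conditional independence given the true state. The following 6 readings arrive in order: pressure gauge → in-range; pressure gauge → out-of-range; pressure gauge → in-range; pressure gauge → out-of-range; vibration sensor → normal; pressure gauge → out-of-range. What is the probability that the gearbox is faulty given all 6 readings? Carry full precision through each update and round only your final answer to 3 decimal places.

After pressure gauge='in-range': P(faulty) = 0.2·0.3000 / (0.2·0.3000 + 0.35·0.7000) ≈ 0.1967
After pressure gauge='out-of-range': P(faulty) = 0.8·0.1967 / (0.8·0.1967 + 0.65·0.8033) ≈ 0.2316
After pressure gauge='in-range': P(faulty) = 0.2·0.2316 / (0.2·0.2316 + 0.35·0.7684) ≈ 0.1469
After pressure gauge='out-of-range': P(faulty) = 0.8·0.1469 / (0.8·0.1469 + 0.65·0.8531) ≈ 0.1749
After vibration sensor='normal': P(faulty) = 0.1·0.1749 / (0.1·0.1749 + 0.5·0.8251) ≈ 0.0407
After pressure gauge='out-of-range': P(faulty) = 0.8·0.0407 / (0.8·0.0407 + 0.65·0.9593) ≈ 0.0496

0.050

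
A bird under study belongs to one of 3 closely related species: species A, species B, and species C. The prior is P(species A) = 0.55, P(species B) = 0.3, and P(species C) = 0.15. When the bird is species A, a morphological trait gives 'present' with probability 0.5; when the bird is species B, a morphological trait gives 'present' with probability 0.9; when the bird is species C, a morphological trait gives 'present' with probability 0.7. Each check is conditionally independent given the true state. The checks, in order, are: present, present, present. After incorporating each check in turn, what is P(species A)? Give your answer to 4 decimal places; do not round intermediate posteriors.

After 'present': normaliser = 0.5·0.5500 + 0.9·0.3000 + 0.7·0.1500; P(species A) ≈ 0.4231, P(species B) ≈ 0.4154, P(species C) ≈ 0.1615
After 'present': normaliser = 0.5·0.4231 + 0.9·0.4154 + 0.7·0.1615; P(species A) ≈ 0.3029, P(species B) ≈ 0.5352, P(species C) ≈ 0.1619
After 'present': normaliser = 0.5·0.3029 + 0.9·0.5352 + 0.7·0.1619; P(species A) ≈ 0.2029, P(species B) ≈ 0.6453, P(species C) ≈ 0.1518

0.2029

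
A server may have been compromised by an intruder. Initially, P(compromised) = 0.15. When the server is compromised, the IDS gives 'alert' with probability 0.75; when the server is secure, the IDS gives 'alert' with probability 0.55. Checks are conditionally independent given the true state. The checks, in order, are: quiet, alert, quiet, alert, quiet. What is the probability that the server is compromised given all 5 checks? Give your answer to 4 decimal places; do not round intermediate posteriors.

0.0533

After 'quiet': P(compromised) = 0.25·0.1500 / (0.25·0.1500 + 0.45·0.8500) ≈ 0.0893
After 'alert': P(compromised) = 0.75·0.0893 / (0.75·0.0893 + 0.55·0.9107) ≈ 0.1179
After 'quiet': P(compromised) = 0.25·0.1179 / (0.25·0.1179 + 0.45·0.8821) ≈ 0.0691
After 'alert': P(compromised) = 0.75·0.0691 / (0.75·0.0691 + 0.55·0.9309) ≈ 0.0920
After 'quiet': P(compromised) = 0.25·0.0920 / (0.25·0.0920 + 0.45·0.9080) ≈ 0.0533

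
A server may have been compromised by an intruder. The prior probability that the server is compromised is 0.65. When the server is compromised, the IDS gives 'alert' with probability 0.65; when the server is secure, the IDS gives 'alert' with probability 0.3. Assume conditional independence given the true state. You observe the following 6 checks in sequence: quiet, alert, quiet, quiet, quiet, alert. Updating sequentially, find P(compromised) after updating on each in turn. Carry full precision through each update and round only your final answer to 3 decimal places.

After 'quiet': P(compromised) = 0.35·0.6500 / (0.35·0.6500 + 0.7·0.3500) ≈ 0.4815
After 'alert': P(compromised) = 0.65·0.4815 / (0.65·0.4815 + 0.3·0.5185) ≈ 0.6680
After 'quiet': P(compromised) = 0.35·0.6680 / (0.35·0.6680 + 0.7·0.3320) ≈ 0.5015
After 'quiet': P(compromised) = 0.35·0.5015 / (0.35·0.5015 + 0.7·0.4985) ≈ 0.3347
After 'quiet': P(compromised) = 0.35·0.3347 / (0.35·0.3347 + 0.7·0.6653) ≈ 0.2010
After 'alert': P(compromised) = 0.65·0.2010 / (0.65·0.2010 + 0.3·0.7990) ≈ 0.3527

0.353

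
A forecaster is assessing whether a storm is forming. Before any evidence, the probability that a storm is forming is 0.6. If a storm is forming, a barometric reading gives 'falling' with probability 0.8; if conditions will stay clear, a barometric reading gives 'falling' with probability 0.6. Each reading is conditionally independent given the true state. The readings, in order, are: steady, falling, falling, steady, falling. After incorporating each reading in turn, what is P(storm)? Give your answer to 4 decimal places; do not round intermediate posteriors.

After 'steady': P(storm) = 0.2·0.6000 / (0.2·0.6000 + 0.4·0.4000) ≈ 0.4286
After 'falling': P(storm) = 0.8·0.4286 / (0.8·0.4286 + 0.6·0.5714) ≈ 0.5000
After 'falling': P(storm) = 0.8·0.5000 / (0.8·0.5000 + 0.6·0.5000) ≈ 0.5714
After 'steady': P(storm) = 0.2·0.5714 / (0.2·0.5714 + 0.4·0.4286) ≈ 0.4000
After 'falling': P(storm) = 0.8·0.4000 / (0.8·0.4000 + 0.6·0.6000) ≈ 0.4706

0.4706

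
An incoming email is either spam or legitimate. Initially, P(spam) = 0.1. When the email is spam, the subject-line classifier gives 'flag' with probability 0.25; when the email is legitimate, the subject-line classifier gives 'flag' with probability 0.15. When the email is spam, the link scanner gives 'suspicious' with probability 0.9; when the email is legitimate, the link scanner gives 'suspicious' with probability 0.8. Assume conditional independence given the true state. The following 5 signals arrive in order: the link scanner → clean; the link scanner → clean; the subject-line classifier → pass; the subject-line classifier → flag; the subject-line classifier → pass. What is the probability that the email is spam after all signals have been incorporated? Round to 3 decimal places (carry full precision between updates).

0.035

Apply Bayes' rule sequentially, carrying P(spam) forward.
After the link scanner='clean': P(spam) = 0.1·0.1000 / (0.1·0.1000 + 0.2·0.9000) ≈ 0.0526
After the link scanner='clean': P(spam) = 0.1·0.0526 / (0.1·0.0526 + 0.2·0.9474) ≈ 0.0270
After the subject-line classifier='pass': P(spam) = 0.75·0.0270 / (0.75·0.0270 + 0.85·0.9730) ≈ 0.0239
After the subject-line classifier='flag': P(spam) = 0.25·0.0239 / (0.25·0.0239 + 0.15·0.9761) ≈ 0.0392
After the subject-line classifier='pass': P(spam) = 0.75·0.0392 / (0.75·0.0392 + 0.85·0.9608) ≈ 0.0348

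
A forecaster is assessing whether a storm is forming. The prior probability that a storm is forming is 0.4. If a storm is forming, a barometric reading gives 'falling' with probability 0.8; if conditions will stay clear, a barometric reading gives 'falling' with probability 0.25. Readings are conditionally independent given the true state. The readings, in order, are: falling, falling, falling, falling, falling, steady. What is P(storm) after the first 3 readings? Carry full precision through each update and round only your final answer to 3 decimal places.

After 'falling': P(storm) = 0.8·0.4000 / (0.8·0.4000 + 0.25·0.6000) ≈ 0.6809
After 'falling': P(storm) = 0.8·0.6809 / (0.8·0.6809 + 0.25·0.3191) ≈ 0.8722
After 'falling': P(storm) = 0.8·0.8722 / (0.8·0.8722 + 0.25·0.1278) ≈ 0.9562

0.956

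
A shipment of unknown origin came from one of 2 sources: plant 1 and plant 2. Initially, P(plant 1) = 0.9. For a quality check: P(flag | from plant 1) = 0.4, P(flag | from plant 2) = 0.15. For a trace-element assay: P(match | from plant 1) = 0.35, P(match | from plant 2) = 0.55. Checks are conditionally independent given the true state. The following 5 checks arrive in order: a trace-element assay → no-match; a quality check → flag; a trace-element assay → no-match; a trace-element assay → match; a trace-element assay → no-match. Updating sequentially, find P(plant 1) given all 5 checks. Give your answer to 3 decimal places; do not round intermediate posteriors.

After a trace-element assay='no-match': P(plant 1) = 0.65·0.9000 / (0.65·0.9000 + 0.45·0.1000) ≈ 0.9286
After a quality check='flag': P(plant 1) = 0.4·0.9286 / (0.4·0.9286 + 0.15·0.0714) ≈ 0.9720
After a trace-element assay='no-match': P(plant 1) = 0.65·0.9720 / (0.65·0.9720 + 0.45·0.0280) ≈ 0.9804
After a trace-element assay='match': P(plant 1) = 0.35·0.9804 / (0.35·0.9804 + 0.55·0.0196) ≈ 0.9696
After a trace-element assay='no-match': P(plant 1) = 0.65·0.9696 / (0.65·0.9696 + 0.45·0.0304) ≈ 0.9787

0.979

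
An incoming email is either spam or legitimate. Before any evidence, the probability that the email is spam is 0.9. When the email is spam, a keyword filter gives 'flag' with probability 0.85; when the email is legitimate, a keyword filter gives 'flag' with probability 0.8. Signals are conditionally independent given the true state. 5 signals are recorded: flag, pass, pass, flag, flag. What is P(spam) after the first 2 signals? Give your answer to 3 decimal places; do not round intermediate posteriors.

Apply Bayes' rule sequentially, carrying P(spam) forward.
After 'flag': P(spam) = 0.85·0.9000 / (0.85·0.9000 + 0.8·0.1000) ≈ 0.9053
After 'pass': P(spam) = 0.15·0.9053 / (0.15·0.9053 + 0.2·0.0947) ≈ 0.8776

0.878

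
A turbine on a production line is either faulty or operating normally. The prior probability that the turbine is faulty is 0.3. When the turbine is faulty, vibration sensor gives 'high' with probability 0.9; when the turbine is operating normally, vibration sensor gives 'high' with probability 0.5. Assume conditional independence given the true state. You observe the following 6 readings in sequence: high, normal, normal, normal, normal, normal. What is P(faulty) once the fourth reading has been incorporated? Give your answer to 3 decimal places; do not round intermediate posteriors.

0.006

After 'high': P(faulty) = 0.9·0.3000 / (0.9·0.3000 + 0.5·0.7000) ≈ 0.4355
After 'normal': P(faulty) = 0.1·0.4355 / (0.1·0.4355 + 0.5·0.5645) ≈ 0.1337
After 'normal': P(faulty) = 0.1·0.1337 / (0.1·0.1337 + 0.5·0.8663) ≈ 0.0299
After 'normal': P(faulty) = 0.1·0.0299 / (0.1·0.0299 + 0.5·0.9701) ≈ 0.0061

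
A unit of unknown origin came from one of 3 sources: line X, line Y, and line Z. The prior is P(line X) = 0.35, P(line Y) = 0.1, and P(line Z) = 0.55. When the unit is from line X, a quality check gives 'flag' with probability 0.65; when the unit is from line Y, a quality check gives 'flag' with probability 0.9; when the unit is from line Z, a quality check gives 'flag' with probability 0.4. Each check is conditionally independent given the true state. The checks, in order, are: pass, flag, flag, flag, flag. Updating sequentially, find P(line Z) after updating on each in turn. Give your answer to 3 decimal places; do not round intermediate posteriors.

Each posterior becomes the prior for the next update.
After 'pass': normaliser = 0.35·0.3500 + 0.1·0.1000 + 0.6·0.5500; P(line X) ≈ 0.2649, P(line Y) ≈ 0.0216, P(line Z) ≈ 0.7135
After 'flag': normaliser = 0.65·0.2649 + 0.9·0.0216 + 0.4·0.7135; P(line X) ≈ 0.3609, P(line Y) ≈ 0.0408, P(line Z) ≈ 0.5983
After 'flag': normaliser = 0.65·0.3609 + 0.9·0.0408 + 0.4·0.5983; P(line X) ≈ 0.4594, P(line Y) ≈ 0.0719, P(line Z) ≈ 0.4687
After 'flag': normaliser = 0.65·0.4594 + 0.9·0.0719 + 0.4·0.4687; P(line X) ≈ 0.5422, P(line Y) ≈ 0.1175, P(line Z) ≈ 0.3404
After 'flag': normaliser = 0.65·0.5422 + 0.9·0.1175 + 0.4·0.3404; P(line X) ≈ 0.5930, P(line Y) ≈ 0.1779, P(line Z) ≈ 0.2291

0.229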